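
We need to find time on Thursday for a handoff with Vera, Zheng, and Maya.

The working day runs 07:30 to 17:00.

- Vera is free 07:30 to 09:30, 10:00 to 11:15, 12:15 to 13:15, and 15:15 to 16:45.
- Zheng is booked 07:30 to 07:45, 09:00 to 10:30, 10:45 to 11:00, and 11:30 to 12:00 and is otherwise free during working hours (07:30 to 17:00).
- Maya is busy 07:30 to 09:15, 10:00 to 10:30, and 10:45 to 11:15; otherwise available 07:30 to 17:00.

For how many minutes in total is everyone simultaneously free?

Zheng free within 07:30–17:00: 07:45–09:00, 10:30–10:45, 11:00–11:30, 12:00–17:00.
Maya free within 07:30–17:00: 09:15–10:00, 10:30–10:45, 11:15–17:00.
Vera ∩ Zheng: 07:45–09:00, 10:30–10:45, 11:00–11:15, 12:15–13:15, 15:15–16:45.
Vera ∩ Zheng ∩ Maya: 10:30–10:45, 12:15–13:15, 15:15–16:45.
Total common minutes: 15 + 60 + 90 = 165.

165 minutes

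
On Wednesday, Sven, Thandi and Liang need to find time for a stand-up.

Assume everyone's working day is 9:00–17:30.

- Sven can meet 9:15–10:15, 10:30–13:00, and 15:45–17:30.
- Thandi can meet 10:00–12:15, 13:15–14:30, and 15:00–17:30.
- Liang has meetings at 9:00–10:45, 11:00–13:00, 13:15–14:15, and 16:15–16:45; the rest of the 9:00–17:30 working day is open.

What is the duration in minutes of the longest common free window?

45 minutes

Liang free within 09:00–17:30: 10:45–11:00, 13:00–13:15, 14:15–16:15, 16:45–17:30.
Sven ∩ Thandi: 10:00–10:15, 10:30–12:15, 15:45–17:30.
Sven ∩ Thandi ∩ Liang: 10:45–11:00, 15:45–16:15, 16:45–17:30.
Common window lengths: 15, 30, 45 min; longest is 45.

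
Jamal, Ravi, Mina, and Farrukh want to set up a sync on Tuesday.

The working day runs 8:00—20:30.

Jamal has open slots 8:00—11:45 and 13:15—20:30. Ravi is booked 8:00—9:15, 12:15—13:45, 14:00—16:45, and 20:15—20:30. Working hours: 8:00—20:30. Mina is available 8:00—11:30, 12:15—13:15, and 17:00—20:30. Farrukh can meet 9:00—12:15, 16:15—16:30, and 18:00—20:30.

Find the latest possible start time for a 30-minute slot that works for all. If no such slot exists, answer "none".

19:45

Ravi free within 08:00–20:30: 09:15–12:15, 13:45–14:00, 16:45–20:15.
Jamal ∩ Ravi: 09:15–11:45, 13:45–14:00, 16:45–20:15.
Jamal ∩ Ravi ∩ Mina: 09:15–11:30, 17:00–20:15.
Jamal ∩ Ravi ∩ Mina ∩ Farrukh: 09:15–11:30, 18:00–20:15.
Windows ≥ 30 min: 09:15–11:30, 18:00–20:15.
Latest start in the last window 18:00–20:15 is 20:15 − 30 min = 19:45.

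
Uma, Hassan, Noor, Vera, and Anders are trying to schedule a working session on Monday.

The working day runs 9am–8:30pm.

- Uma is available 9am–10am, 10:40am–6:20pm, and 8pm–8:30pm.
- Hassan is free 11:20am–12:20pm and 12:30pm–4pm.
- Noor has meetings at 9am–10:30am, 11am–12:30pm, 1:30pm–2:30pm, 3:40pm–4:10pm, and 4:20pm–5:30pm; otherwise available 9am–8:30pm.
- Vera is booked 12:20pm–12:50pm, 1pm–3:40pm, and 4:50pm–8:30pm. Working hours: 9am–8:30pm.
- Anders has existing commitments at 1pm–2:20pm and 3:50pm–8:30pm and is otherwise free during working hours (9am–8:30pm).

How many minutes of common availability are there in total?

10 minutes

Noor free within 09:00–20:30: 10:30–11:00, 12:30–13:30, 14:30–15:40, 16:10–16:20, 17:30–20:30.
Vera free within 09:00–20:30: 09:00–12:20, 12:50–13:00, 15:40–16:50.
Anders free within 09:00–20:30: 09:00–13:00, 14:20–15:50.
Uma ∩ Hassan: 11:20–12:20, 12:30–16:00.
Uma ∩ Hassan ∩ Noor: 12:30–13:30, 14:30–15:40.
Uma ∩ Hassan ∩ Noor ∩ Vera: 12:50–13:00.
Uma ∩ Hassan ∩ Noor ∩ Vera ∩ Anders: 12:50–13:00.
Total common minutes: 10.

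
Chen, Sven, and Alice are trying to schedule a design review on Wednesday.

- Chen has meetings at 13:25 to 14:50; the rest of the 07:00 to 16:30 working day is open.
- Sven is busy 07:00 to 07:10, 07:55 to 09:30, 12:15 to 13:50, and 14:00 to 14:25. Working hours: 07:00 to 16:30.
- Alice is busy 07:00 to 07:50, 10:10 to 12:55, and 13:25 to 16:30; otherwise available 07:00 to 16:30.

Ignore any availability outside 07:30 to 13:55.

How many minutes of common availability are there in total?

Chen free within 07:00–16:30: 07:00–13:25, 14:50–16:30.
Sven free within 07:00–16:30: 07:10–07:55, 09:30–12:15, 13:50–14:00, 14:25–16:30.
Alice free within 07:00–16:30: 07:50–10:10, 12:55–13:25.
Chen ∩ Sven: 07:10–07:55, 09:30–12:15, 14:50–16:30.
Chen ∩ Sven ∩ Alice: 07:50–07:55, 09:30–10:10.
Restricted to 07:30–13:55: 07:50–07:55, 09:30–10:10.
Total common minutes: 5 + 40 = 45.

45 minutes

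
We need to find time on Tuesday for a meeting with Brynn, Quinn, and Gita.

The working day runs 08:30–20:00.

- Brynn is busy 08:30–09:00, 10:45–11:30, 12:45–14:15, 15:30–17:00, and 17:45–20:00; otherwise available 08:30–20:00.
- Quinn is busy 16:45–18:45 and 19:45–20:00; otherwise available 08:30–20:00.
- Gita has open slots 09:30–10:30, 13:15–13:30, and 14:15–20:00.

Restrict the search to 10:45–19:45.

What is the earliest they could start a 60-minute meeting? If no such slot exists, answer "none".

14:15

Brynn free within 08:30–20:00: 09:00–10:45, 11:30–12:45, 14:15–15:30, 17:00–17:45.
Quinn free within 08:30–20:00: 08:30–16:45, 18:45–19:45.
Brynn ∩ Quinn: 09:00–10:45, 11:30–12:45, 14:15–15:30.
Brynn ∩ Quinn ∩ Gita: 09:30–10:30, 14:15–15:30.
Restricted to 10:45–19:45: 14:15–15:30.
Windows ≥ 60 min: 14:15–15:30.
Earliest such window starts at 14:15.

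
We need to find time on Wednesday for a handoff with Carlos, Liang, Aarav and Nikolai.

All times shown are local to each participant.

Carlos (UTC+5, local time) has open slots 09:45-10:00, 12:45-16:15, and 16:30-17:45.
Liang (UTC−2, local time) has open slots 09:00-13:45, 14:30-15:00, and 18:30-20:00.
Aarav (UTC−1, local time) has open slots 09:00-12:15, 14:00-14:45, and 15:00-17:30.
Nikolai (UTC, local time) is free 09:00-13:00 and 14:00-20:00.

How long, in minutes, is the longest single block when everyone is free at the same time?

75 minutes

Carlos → UTC: 04:45–05:00, 07:45–11:15, 11:30–12:45.
Liang → UTC: 11:00–15:45, 16:30–17:00, 20:30–22:00.
Aarav → UTC: 10:00–13:15, 15:00–15:45, 16:00–18:30.
Nikolai → UTC: 09:00–13:00, 14:00–20:00.
Carlos ∩ Liang: 11:00–11:15, 11:30–12:45.
Carlos ∩ Liang ∩ Aarav: 11:00–11:15, 11:30–12:45.
Carlos ∩ Liang ∩ Aarav ∩ Nikolai: 11:00–11:15, 11:30–12:45.
Common window lengths: 15, 75 min; longest is 75.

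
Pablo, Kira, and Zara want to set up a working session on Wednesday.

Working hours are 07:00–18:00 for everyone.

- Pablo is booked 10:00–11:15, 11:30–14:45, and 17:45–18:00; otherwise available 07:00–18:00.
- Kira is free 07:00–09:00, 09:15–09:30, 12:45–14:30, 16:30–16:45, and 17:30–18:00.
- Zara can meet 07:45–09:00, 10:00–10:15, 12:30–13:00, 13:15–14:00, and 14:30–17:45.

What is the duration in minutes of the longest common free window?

75 minutes

Pablo free within 07:00–18:00: 07:00–10:00, 11:15–11:30, 14:45–17:45.
Pablo ∩ Kira: 07:00–09:00, 09:15–09:30, 16:30–16:45, 17:30–17:45.
Pablo ∩ Kira ∩ Zara: 07:45–09:00, 16:30–16:45, 17:30–17:45.
Common window lengths: 75, 15, 15 min; longest is 75.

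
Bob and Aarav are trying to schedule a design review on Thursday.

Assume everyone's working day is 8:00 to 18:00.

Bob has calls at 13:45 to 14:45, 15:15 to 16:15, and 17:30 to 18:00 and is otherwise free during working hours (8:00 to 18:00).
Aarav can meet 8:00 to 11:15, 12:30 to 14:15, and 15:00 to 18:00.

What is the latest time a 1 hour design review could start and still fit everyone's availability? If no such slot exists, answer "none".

16:30

Bob free within 08:00–18:00: 08:00–13:45, 14:45–15:15, 16:15–17:30.
Bob ∩ Aarav: 08:00–11:15, 12:30–13:45, 15:00–15:15, 16:15–17:30.
Windows ≥ 60 min: 08:00–11:15, 12:30–13:45, 16:15–17:30.
Latest start in the last window 16:15–17:30 is 17:30 − 60 min = 16:30.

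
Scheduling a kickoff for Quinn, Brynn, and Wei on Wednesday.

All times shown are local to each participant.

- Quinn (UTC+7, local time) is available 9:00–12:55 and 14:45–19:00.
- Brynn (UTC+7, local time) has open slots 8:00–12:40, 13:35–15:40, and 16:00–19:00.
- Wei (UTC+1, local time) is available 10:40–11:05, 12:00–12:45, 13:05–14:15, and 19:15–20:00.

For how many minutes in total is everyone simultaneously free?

Quinn → UTC: 02:00–05:55, 07:45–12:00.
Brynn → UTC: 01:00–05:40, 06:35–08:40, 09:00–12:00.
Wei → UTC: 09:40–10:05, 11:00–11:45, 12:05–13:15, 18:15–19:00.
Quinn ∩ Brynn: 02:00–05:40, 07:45–08:40, 09:00–12:00.
Quinn ∩ Brynn ∩ Wei: 09:40–10:05, 11:00–11:45.
Total common minutes: 25 + 45 = 70.

70 minutes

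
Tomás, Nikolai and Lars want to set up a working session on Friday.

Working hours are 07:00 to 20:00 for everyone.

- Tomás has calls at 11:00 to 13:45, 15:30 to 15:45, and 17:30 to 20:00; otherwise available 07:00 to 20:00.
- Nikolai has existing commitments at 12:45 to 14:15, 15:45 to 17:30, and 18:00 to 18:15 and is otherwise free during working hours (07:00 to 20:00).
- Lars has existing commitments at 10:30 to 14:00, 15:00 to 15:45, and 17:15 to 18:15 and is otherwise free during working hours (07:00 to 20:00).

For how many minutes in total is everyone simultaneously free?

Tomás free within 07:00–20:00: 07:00–11:00, 13:45–15:30, 15:45–17:30.
Nikolai free within 07:00–20:00: 07:00–12:45, 14:15–15:45, 17:30–18:00, 18:15–20:00.
Lars free within 07:00–20:00: 07:00–10:30, 14:00–15:00, 15:45–17:15, 18:15–20:00.
Tomás ∩ Nikolai: 07:00–11:00, 14:15–15:30.
Tomás ∩ Nikolai ∩ Lars: 07:00–10:30, 14:15–15:00.
Total common minutes: 210 + 45 = 255.

255 minutes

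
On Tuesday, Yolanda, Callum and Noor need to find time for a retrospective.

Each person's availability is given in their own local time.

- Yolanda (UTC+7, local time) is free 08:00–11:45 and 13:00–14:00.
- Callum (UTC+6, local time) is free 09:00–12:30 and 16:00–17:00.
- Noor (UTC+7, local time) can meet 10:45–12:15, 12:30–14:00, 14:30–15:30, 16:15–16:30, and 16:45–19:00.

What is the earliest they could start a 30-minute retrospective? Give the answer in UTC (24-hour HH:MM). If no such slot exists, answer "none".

03:45

Yolanda → UTC: 01:00–04:45, 06:00–07:00.
Callum → UTC: 03:00–06:30, 10:00–11:00.
Noor → UTC: 03:45–05:15, 05:30–07:00, 07:30–08:30, 09:15–09:30, 09:45–12:00.
Yolanda ∩ Callum: 03:00–04:45, 06:00–06:30.
Yolanda ∩ Callum ∩ Noor: 03:45–04:45, 06:00–06:30.
Windows ≥ 30 min: 03:45–04:45, 06:00–06:30.
Earliest such window starts at 03:45.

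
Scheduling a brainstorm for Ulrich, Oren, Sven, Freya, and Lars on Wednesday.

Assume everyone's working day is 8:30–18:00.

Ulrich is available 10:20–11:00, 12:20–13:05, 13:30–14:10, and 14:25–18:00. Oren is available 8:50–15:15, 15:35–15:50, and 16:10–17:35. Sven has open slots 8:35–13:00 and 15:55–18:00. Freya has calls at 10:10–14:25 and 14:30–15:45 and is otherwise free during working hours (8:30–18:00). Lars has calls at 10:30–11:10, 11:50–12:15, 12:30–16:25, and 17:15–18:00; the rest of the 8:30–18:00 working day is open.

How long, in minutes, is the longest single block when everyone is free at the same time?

Freya free within 08:30–18:00: 08:30–10:10, 14:25–14:30, 15:45–18:00.
Lars free within 08:30–18:00: 08:30–10:30, 11:10–11:50, 12:15–12:30, 16:25–17:15.
Ulrich ∩ Oren: 10:20–11:00, 12:20–13:05, 13:30–14:10, 14:25–15:15, 15:35–15:50, 16:10–17:35.
Ulrich ∩ Oren ∩ Sven: 10:20–11:00, 12:20–13:00, 16:10–17:35.
Ulrich ∩ Oren ∩ Sven ∩ Freya: 16:10–17:35.
Ulrich ∩ Oren ∩ Sven ∩ Freya ∩ Lars: 16:25–17:15.
Single common window of 50 minutes.

50 minutes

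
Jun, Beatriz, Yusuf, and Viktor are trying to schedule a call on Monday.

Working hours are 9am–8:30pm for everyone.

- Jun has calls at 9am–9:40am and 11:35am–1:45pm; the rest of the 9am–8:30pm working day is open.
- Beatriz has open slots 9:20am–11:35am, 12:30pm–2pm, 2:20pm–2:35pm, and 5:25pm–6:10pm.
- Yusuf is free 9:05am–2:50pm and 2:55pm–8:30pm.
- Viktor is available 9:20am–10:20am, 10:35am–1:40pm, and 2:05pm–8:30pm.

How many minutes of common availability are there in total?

Jun free within 09:00–20:30: 09:40–11:35, 13:45–20:30.
Jun ∩ Beatriz: 09:40–11:35, 13:45–14:00, 14:20–14:35, 17:25–18:10.
Jun ∩ Beatriz ∩ Yusuf: 09:40–11:35, 13:45–14:00, 14:20–14:35, 17:25–18:10.
Jun ∩ Beatriz ∩ Yusuf ∩ Viktor: 09:40–10:20, 10:35–11:35, 14:20–14:35, 17:25–18:10.
Total common minutes: 40 + 60 + 15 + 45 = 160.

160 minutes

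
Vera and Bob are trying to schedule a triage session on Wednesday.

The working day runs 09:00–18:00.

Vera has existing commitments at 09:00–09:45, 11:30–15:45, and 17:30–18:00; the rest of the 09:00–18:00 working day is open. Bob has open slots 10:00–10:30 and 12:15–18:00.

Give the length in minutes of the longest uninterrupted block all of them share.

Vera free within 09:00–18:00: 09:45–11:30, 15:45–17:30.
Vera ∩ Bob: 10:00–10:30, 15:45–17:30.
Common window lengths: 30, 105 min; longest is 105.

105 minutes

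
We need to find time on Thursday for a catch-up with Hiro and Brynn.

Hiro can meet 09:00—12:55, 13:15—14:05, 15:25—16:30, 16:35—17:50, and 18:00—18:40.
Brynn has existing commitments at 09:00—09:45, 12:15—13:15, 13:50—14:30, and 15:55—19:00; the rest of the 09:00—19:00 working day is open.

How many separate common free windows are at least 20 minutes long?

Brynn free within 09:00–19:00: 09:45–12:15, 13:15–13:50, 14:30–15:55.
Hiro ∩ Brynn: 09:45–12:15, 13:15–13:50, 15:25–15:55.
Windows ≥ 20 min: 09:45–12:15, 13:15–13:50, 15:25–15:55.
That's 3 windows.

3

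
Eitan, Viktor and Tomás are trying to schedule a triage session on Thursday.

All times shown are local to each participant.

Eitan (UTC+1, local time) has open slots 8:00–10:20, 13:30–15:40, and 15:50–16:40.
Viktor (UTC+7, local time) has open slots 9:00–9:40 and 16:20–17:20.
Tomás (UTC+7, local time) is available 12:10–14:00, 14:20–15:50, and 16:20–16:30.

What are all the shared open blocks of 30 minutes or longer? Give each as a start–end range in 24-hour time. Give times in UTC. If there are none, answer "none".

Eitan → UTC: 07:00–09:20, 12:30–14:40, 14:50–15:40.
Viktor → UTC: 02:00–02:40, 09:20–10:20.
Tomás → UTC: 05:10–07:00, 07:20–08:50, 09:20–09:30.
Eitan ∩ Viktor: (none).
Eitan ∩ Viktor ∩ Tomás: (none).
Windows ≥ 30 min: (none).

none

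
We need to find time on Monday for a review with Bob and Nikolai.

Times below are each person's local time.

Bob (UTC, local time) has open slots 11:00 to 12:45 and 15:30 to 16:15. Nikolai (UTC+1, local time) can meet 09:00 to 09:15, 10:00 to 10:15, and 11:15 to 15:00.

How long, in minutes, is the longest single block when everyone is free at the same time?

105 minutes

Bob → UTC: 11:00–12:45, 15:30–16:15.
Nikolai → UTC: 08:00–08:15, 09:00–09:15, 10:15–14:00.
Bob ∩ Nikolai: 11:00–12:45.
Single common window of 105 minutes.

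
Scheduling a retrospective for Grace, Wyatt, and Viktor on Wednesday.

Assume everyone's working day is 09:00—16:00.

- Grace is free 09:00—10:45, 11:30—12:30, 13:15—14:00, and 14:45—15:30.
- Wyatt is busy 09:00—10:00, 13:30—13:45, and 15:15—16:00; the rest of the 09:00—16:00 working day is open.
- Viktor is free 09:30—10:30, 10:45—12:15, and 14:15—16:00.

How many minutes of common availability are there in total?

105 minutes

Wyatt free within 09:00–16:00: 10:00–13:30, 13:45–15:15.
Grace ∩ Wyatt: 10:00–10:45, 11:30–12:30, 13:15–13:30, 13:45–14:00, 14:45–15:15.
Grace ∩ Wyatt ∩ Viktor: 10:00–10:30, 11:30–12:15, 14:45–15:15.
Total common minutes: 30 + 45 + 30 = 105.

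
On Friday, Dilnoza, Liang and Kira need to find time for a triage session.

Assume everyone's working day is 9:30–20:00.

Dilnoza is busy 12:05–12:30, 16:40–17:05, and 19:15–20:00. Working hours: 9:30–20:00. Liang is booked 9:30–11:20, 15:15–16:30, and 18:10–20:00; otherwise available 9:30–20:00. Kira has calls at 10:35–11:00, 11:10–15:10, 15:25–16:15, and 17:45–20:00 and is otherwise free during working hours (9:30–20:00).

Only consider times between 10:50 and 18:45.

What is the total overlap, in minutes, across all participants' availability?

55 minutes

Dilnoza free within 09:30–20:00: 09:30–12:05, 12:30–16:40, 17:05–19:15.
Liang free within 09:30–20:00: 11:20–15:15, 16:30–18:10.
Kira free within 09:30–20:00: 09:30–10:35, 11:00–11:10, 15:10–15:25, 16:15–17:45.
Dilnoza ∩ Liang: 11:20–12:05, 12:30–15:15, 16:30–16:40, 17:05–18:10.
Dilnoza ∩ Liang ∩ Kira: 15:10–15:15, 16:30–16:40, 17:05–17:45.
Restricted to 10:50–18:45: 15:10–15:15, 16:30–16:40, 17:05–17:45.
Total common minutes: 5 + 10 + 40 = 55.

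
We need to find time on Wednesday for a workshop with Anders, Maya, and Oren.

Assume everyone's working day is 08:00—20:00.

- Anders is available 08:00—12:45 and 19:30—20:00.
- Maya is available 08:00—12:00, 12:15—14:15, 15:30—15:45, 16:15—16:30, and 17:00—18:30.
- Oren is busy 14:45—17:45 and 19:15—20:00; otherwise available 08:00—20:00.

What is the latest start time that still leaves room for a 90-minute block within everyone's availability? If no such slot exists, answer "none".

10:30

Oren free within 08:00–20:00: 08:00–14:45, 17:45–19:15.
Anders ∩ Maya: 08:00–12:00, 12:15–12:45.
Anders ∩ Maya ∩ Oren: 08:00–12:00, 12:15–12:45.
Windows ≥ 90 min: 08:00–12:00.
Latest start in the last window 08:00–12:00 is 12:00 − 90 min = 10:30.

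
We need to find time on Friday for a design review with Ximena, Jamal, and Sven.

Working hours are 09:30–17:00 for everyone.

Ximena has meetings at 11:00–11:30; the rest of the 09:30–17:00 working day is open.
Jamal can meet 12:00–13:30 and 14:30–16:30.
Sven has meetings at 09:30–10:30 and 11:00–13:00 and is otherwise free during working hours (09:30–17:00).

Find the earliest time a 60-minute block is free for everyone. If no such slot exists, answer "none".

14:30

Ximena free within 09:30–17:00: 09:30–11:00, 11:30–17:00.
Sven free within 09:30–17:00: 10:30–11:00, 13:00–17:00.
Ximena ∩ Jamal: 12:00–13:30, 14:30–16:30.
Ximena ∩ Jamal ∩ Sven: 13:00–13:30, 14:30–16:30.
Windows ≥ 60 min: 14:30–16:30.
Earliest such window starts at 14:30.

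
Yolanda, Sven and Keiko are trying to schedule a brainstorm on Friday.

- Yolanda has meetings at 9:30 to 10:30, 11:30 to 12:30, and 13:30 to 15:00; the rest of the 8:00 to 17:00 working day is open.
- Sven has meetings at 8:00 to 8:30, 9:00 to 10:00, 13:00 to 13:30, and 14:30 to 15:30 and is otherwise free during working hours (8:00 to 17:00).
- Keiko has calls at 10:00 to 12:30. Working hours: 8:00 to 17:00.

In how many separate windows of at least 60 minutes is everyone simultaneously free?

1

Yolanda free within 08:00–17:00: 08:00–09:30, 10:30–11:30, 12:30–13:30, 15:00–17:00.
Sven free within 08:00–17:00: 08:30–09:00, 10:00–13:00, 13:30–14:30, 15:30–17:00.
Keiko free within 08:00–17:00: 08:00–10:00, 12:30–17:00.
Yolanda ∩ Sven: 08:30–09:00, 10:30–11:30, 12:30–13:00, 15:30–17:00.
Yolanda ∩ Sven ∩ Keiko: 08:30–09:00, 12:30–13:00, 15:30–17:00.
Windows ≥ 60 min: 15:30–17:00.
That's 1 window.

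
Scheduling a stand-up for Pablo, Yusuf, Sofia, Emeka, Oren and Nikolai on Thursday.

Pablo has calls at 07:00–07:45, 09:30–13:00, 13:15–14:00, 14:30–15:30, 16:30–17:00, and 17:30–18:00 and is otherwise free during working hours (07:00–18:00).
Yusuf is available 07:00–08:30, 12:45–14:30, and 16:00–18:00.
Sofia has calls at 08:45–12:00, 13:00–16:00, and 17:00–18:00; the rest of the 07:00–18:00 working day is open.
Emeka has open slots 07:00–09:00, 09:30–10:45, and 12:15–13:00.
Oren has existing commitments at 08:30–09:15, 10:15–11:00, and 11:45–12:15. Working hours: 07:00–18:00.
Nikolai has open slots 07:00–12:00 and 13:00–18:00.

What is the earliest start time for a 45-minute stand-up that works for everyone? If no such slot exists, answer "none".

07:45

Pablo free within 07:00–18:00: 07:45–09:30, 13:00–13:15, 14:00–14:30, 15:30–16:30, 17:00–17:30.
Sofia free within 07:00–18:00: 07:00–08:45, 12:00–13:00, 16:00–17:00.
Oren free within 07:00–18:00: 07:00–08:30, 09:15–10:15, 11:00–11:45, 12:15–18:00.
Pablo ∩ Yusuf: 07:45–08:30, 13:00–13:15, 14:00–14:30, 16:00–16:30, 17:00–17:30.
Pablo ∩ Yusuf ∩ Sofia: 07:45–08:30, 16:00–16:30.
Pablo ∩ Yusuf ∩ Sofia ∩ Emeka: 07:45–08:30.
Pablo ∩ Yusuf ∩ Sofia ∩ Emeka ∩ Oren: 07:45–08:30.
Pablo ∩ Yusuf ∩ Sofia ∩ Emeka ∩ Oren ∩ Nikolai: 07:45–08:30.
Windows ≥ 45 min: 07:45–08:30.
Earliest such window starts at 07:45.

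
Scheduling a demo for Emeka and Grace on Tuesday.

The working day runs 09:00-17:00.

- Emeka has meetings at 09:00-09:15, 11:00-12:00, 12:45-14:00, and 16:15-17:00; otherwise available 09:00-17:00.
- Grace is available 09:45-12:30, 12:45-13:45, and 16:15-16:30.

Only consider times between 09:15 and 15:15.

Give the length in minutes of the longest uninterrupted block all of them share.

Emeka free within 09:00–17:00: 09:15–11:00, 12:00–12:45, 14:00–16:15.
Emeka ∩ Grace: 09:45–11:00, 12:00–12:30.
Restricted to 09:15–15:15: 09:45–11:00, 12:00–12:30.
Common window lengths: 75, 30 min; longest is 75.

75 minutes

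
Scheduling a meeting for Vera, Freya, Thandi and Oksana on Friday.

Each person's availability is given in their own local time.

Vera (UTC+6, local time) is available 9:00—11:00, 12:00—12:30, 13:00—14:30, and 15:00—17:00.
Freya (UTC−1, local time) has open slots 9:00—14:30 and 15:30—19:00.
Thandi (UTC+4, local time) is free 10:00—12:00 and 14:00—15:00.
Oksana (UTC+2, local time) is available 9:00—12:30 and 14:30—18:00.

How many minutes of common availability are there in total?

30 minutes

Vera → UTC: 03:00–05:00, 06:00–06:30, 07:00–08:30, 09:00–11:00.
Freya → UTC: 10:00–15:30, 16:30–20:00.
Thandi → UTC: 06:00–08:00, 10:00–11:00.
Oksana → UTC: 07:00–10:30, 12:30–16:00.
Vera ∩ Freya: 10:00–11:00.
Vera ∩ Freya ∩ Thandi: 10:00–11:00.
Vera ∩ Freya ∩ Thandi ∩ Oksana: 10:00–10:30.
Total common minutes: 30.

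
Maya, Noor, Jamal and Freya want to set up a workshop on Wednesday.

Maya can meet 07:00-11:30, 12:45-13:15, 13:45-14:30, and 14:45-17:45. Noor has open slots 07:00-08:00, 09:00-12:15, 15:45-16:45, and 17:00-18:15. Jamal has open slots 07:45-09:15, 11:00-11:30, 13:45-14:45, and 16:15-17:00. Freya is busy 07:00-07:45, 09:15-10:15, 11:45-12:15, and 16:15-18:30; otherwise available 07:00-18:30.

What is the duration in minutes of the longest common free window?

30 minutes

Freya free within 07:00–18:30: 07:45–09:15, 10:15–11:45, 12:15–16:15.
Maya ∩ Noor: 07:00–08:00, 09:00–11:30, 15:45–16:45, 17:00–17:45.
Maya ∩ Noor ∩ Jamal: 07:45–08:00, 09:00–09:15, 11:00–11:30, 16:15–16:45.
Maya ∩ Noor ∩ Jamal ∩ Freya: 07:45–08:00, 09:00–09:15, 11:00–11:30.
Common window lengths: 15, 15, 30 min; longest is 30.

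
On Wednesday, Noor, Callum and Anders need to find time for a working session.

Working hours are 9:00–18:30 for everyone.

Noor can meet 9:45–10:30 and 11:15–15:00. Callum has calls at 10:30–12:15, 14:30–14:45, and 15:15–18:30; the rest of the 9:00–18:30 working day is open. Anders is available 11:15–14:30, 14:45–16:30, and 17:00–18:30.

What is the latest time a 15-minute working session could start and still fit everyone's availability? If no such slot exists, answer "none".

14:45

Callum free within 09:00–18:30: 09:00–10:30, 12:15–14:30, 14:45–15:15.
Noor ∩ Callum: 09:45–10:30, 12:15–14:30, 14:45–15:00.
Noor ∩ Callum ∩ Anders: 12:15–14:30, 14:45–15:00.
Windows ≥ 15 min: 12:15–14:30, 14:45–15:00.
Latest start in the last window 14:45–15:00 is 15:00 − 15 min = 14:45.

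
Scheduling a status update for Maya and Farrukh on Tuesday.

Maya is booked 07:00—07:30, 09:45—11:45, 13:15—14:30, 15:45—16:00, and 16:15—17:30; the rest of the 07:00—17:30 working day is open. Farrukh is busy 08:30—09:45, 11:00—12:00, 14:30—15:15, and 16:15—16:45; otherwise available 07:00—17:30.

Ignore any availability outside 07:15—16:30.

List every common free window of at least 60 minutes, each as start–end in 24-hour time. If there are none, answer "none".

Maya free within 07:00–17:30: 07:30–09:45, 11:45–13:15, 14:30–15:45, 16:00–16:15.
Farrukh free within 07:00–17:30: 07:00–08:30, 09:45–11:00, 12:00–14:30, 15:15–16:15, 16:45–17:30.
Maya ∩ Farrukh: 07:30–08:30, 12:00–13:15, 15:15–15:45, 16:00–16:15.
Restricted to 07:15–16:30: 07:30–08:30, 12:00–13:15, 15:15–15:45, 16:00–16:15.
Windows ≥ 60 min: 07:30–08:30, 12:00–13:15.

07:30–08:30, 12:00–13:15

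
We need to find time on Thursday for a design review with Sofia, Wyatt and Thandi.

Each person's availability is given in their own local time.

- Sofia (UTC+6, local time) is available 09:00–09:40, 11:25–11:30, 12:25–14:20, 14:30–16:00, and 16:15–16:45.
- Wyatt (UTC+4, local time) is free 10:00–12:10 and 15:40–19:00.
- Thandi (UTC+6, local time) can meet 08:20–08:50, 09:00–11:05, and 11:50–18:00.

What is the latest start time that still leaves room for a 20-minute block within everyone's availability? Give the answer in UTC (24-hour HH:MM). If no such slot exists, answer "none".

07:50

Sofia → UTC: 03:00–03:40, 05:25–05:30, 06:25–08:20, 08:30–10:00, 10:15–10:45.
Wyatt → UTC: 06:00–08:10, 11:40–15:00.
Thandi → UTC: 02:20–02:50, 03:00–05:05, 05:50–12:00.
Sofia ∩ Wyatt: 06:25–08:10.
Sofia ∩ Wyatt ∩ Thandi: 06:25–08:10.
Windows ≥ 20 min: 06:25–08:10.
Latest start in the last window 06:25–08:10 is 08:10 − 20 min = 07:50.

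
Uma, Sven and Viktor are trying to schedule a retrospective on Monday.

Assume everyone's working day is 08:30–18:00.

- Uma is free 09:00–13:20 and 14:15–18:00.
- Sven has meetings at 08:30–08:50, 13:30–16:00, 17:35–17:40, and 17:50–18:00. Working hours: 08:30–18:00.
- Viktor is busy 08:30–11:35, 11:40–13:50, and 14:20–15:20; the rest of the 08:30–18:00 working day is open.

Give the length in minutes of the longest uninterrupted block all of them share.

95 minutes

Sven free within 08:30–18:00: 08:50–13:30, 16:00–17:35, 17:40–17:50.
Viktor free within 08:30–18:00: 11:35–11:40, 13:50–14:20, 15:20–18:00.
Uma ∩ Sven: 09:00–13:20, 16:00–17:35, 17:40–17:50.
Uma ∩ Sven ∩ Viktor: 11:35–11:40, 16:00–17:35, 17:40–17:50.
Common window lengths: 5, 95, 10 min; longest is 95.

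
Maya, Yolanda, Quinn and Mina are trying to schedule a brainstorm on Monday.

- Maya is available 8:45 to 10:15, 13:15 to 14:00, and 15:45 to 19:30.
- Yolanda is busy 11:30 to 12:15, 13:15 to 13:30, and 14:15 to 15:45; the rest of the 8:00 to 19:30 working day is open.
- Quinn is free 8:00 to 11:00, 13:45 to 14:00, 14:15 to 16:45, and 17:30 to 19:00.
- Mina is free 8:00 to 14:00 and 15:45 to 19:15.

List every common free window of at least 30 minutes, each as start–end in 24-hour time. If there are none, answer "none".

08:45–10:15, 15:45–16:45, 17:30–19:00

Yolanda free within 08:00–19:30: 08:00–11:30, 12:15–13:15, 13:30–14:15, 15:45–19:30.
Maya ∩ Yolanda: 08:45–10:15, 13:30–14:00, 15:45–19:30.
Maya ∩ Yolanda ∩ Quinn: 08:45–10:15, 13:45–14:00, 15:45–16:45, 17:30–19:00.
Maya ∩ Yolanda ∩ Quinn ∩ Mina: 08:45–10:15, 13:45–14:00, 15:45–16:45, 17:30–19:00.
Windows ≥ 30 min: 08:45–10:15, 15:45–16:45, 17:30–19:00.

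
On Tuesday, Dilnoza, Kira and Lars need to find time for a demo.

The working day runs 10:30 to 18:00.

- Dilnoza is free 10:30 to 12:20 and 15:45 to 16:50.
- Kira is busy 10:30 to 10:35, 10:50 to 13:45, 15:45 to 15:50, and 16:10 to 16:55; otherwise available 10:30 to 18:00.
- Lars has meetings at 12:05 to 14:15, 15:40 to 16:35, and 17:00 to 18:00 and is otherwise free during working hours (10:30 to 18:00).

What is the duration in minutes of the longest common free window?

Kira free within 10:30–18:00: 10:35–10:50, 13:45–15:45, 15:50–16:10, 16:55–18:00.
Lars free within 10:30–18:00: 10:30–12:05, 14:15–15:40, 16:35–17:00.
Dilnoza ∩ Kira: 10:35–10:50, 15:50–16:10.
Dilnoza ∩ Kira ∩ Lars: 10:35–10:50.
Single common window of 15 minutes.

15 minutes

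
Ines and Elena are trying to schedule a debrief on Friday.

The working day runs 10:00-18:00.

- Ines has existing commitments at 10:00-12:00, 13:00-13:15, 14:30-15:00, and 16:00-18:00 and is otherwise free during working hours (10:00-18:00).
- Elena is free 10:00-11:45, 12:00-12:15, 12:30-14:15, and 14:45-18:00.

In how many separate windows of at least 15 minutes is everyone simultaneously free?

4

Ines free within 10:00–18:00: 12:00–13:00, 13:15–14:30, 15:00–16:00.
Ines ∩ Elena: 12:00–12:15, 12:30–13:00, 13:15–14:15, 15:00–16:00.
Windows ≥ 15 min: 12:00–12:15, 12:30–13:00, 13:15–14:15, 15:00–16:00.
That's 4 windows.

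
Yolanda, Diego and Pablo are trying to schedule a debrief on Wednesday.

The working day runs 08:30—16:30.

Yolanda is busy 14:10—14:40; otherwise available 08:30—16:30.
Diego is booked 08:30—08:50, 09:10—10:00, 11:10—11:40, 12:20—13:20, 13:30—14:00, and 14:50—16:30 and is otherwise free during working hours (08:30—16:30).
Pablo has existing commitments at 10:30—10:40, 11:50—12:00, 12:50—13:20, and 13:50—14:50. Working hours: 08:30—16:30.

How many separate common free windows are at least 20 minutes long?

4

Yolanda free within 08:30–16:30: 08:30–14:10, 14:40–16:30.
Diego free within 08:30–16:30: 08:50–09:10, 10:00–11:10, 11:40–12:20, 13:20–13:30, 14:00–14:50.
Pablo free within 08:30–16:30: 08:30–10:30, 10:40–11:50, 12:00–12:50, 13:20–13:50, 14:50–16:30.
Yolanda ∩ Diego: 08:50–09:10, 10:00–11:10, 11:40–12:20, 13:20–13:30, 14:00–14:10, 14:40–14:50.
Yolanda ∩ Diego ∩ Pablo: 08:50–09:10, 10:00–10:30, 10:40–11:10, 11:40–11:50, 12:00–12:20, 13:20–13:30.
Windows ≥ 20 min: 08:50–09:10, 10:00–10:30, 10:40–11:10, 12:00–12:20.
That's 4 windows.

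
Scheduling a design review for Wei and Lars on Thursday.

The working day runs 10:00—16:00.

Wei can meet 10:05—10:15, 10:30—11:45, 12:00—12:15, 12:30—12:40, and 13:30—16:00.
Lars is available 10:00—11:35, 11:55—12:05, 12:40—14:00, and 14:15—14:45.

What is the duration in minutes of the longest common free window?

Wei ∩ Lars: 10:05–10:15, 10:30–11:35, 12:00–12:05, 13:30–14:00, 14:15–14:45.
Common window lengths: 10, 65, 5, 30, 30 min; longest is 65.

65 minutes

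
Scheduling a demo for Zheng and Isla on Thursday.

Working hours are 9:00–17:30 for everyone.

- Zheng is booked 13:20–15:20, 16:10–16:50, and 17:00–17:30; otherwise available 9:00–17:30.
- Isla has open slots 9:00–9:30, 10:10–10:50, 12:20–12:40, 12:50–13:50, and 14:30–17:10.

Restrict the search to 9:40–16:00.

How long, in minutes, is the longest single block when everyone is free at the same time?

Zheng free within 09:00–17:30: 09:00–13:20, 15:20–16:10, 16:50–17:00.
Zheng ∩ Isla: 09:00–09:30, 10:10–10:50, 12:20–12:40, 12:50–13:20, 15:20–16:10, 16:50–17:00.
Restricted to 09:40–16:00: 10:10–10:50, 12:20–12:40, 12:50–13:20, 15:20–16:00.
Common window lengths: 40, 20, 30, 40 min; longest is 40.

40 minutes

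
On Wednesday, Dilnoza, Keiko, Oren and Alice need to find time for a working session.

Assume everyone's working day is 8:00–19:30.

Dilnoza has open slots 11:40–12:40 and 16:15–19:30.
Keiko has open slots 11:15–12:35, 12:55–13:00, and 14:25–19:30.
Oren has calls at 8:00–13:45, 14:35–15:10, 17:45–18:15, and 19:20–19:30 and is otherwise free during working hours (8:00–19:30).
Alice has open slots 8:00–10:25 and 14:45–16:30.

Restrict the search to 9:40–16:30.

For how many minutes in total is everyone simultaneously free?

Oren free within 08:00–19:30: 13:45–14:35, 15:10–17:45, 18:15–19:20.
Dilnoza ∩ Keiko: 11:40–12:35, 16:15–19:30.
Dilnoza ∩ Keiko ∩ Oren: 16:15–17:45, 18:15–19:20.
Dilnoza ∩ Keiko ∩ Oren ∩ Alice: 16:15–16:30.
Restricted to 09:40–16:30: 16:15–16:30.
Total common minutes: 15.

15 minutes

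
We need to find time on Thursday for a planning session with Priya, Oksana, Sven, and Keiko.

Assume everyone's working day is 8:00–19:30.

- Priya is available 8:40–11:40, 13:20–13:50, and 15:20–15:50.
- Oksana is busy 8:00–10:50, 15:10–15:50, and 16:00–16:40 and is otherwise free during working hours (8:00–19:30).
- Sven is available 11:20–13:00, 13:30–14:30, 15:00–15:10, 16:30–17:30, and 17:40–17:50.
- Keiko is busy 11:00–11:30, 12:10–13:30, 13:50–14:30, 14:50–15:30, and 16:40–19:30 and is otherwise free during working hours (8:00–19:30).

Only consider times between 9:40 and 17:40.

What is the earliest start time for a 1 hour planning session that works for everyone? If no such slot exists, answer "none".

Oksana free within 08:00–19:30: 10:50–15:10, 15:50–16:00, 16:40–19:30.
Keiko free within 08:00–19:30: 08:00–11:00, 11:30–12:10, 13:30–13:50, 14:30–14:50, 15:30–16:40.
Priya ∩ Oksana: 10:50–11:40, 13:20–13:50.
Priya ∩ Oksana ∩ Sven: 11:20–11:40, 13:30–13:50.
Priya ∩ Oksana ∩ Sven ∩ Keiko: 11:30–11:40, 13:30–13:50.
Restricted to 09:40–17:40: 11:30–11:40, 13:30–13:50.
Windows ≥ 60 min: (none).

none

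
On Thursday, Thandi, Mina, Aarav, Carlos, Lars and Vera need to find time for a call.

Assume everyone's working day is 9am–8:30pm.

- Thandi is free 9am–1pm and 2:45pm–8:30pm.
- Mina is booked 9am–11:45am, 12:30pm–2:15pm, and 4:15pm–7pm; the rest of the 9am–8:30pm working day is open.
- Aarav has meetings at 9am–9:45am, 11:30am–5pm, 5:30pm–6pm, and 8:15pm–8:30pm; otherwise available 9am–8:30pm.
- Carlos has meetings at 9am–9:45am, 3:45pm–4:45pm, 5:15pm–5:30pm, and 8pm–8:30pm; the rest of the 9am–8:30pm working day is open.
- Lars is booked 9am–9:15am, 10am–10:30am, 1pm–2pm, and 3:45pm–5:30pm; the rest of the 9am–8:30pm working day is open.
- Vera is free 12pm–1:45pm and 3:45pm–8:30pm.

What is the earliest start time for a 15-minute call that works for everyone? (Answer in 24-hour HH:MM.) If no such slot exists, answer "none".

Mina free within 09:00–20:30: 11:45–12:30, 14:15–16:15, 19:00–20:30.
Aarav free within 09:00–20:30: 09:45–11:30, 17:00–17:30, 18:00–20:15.
Carlos free within 09:00–20:30: 09:45–15:45, 16:45–17:15, 17:30–20:00.
Lars free within 09:00–20:30: 09:15–10:00, 10:30–13:00, 14:00–15:45, 17:30–20:30.
Thandi ∩ Mina: 11:45–12:30, 14:45–16:15, 19:00–20:30.
Thandi ∩ Mina ∩ Aarav: 19:00–20:15.
Thandi ∩ Mina ∩ Aarav ∩ Carlos: 19:00–20:00.
Thandi ∩ Mina ∩ Aarav ∩ Carlos ∩ Lars: 19:00–20:00.
Thandi ∩ Mina ∩ Aarav ∩ Carlos ∩ Lars ∩ Vera: 19:00–20:00.
Windows ≥ 15 min: 19:00–20:00.
Earliest such window starts at 19:00.

19:00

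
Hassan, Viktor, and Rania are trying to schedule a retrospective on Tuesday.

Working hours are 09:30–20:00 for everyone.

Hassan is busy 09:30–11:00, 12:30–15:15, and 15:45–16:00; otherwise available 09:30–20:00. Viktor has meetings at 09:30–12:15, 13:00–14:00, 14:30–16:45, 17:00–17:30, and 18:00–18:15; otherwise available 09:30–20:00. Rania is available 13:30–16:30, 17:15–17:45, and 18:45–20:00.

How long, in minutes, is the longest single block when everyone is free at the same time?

Hassan free within 09:30–20:00: 11:00–12:30, 15:15–15:45, 16:00–20:00.
Viktor free within 09:30–20:00: 12:15–13:00, 14:00–14:30, 16:45–17:00, 17:30–18:00, 18:15–20:00.
Hassan ∩ Viktor: 12:15–12:30, 16:45–17:00, 17:30–18:00, 18:15–20:00.
Hassan ∩ Viktor ∩ Rania: 17:30–17:45, 18:45–20:00.
Common window lengths: 15, 75 min; longest is 75.

75 minutes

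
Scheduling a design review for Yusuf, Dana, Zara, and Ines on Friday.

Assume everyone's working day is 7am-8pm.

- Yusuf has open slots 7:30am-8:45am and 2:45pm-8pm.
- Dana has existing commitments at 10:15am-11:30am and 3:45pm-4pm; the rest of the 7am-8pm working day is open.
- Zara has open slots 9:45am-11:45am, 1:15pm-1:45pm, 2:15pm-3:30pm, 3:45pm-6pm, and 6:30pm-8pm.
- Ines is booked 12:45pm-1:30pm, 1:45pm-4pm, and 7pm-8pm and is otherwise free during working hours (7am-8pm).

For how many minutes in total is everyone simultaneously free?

Dana free within 07:00–20:00: 07:00–10:15, 11:30–15:45, 16:00–20:00.
Ines free within 07:00–20:00: 07:00–12:45, 13:30–13:45, 16:00–19:00.
Yusuf ∩ Dana: 07:30–08:45, 14:45–15:45, 16:00–20:00.
Yusuf ∩ Dana ∩ Zara: 14:45–15:30, 16:00–18:00, 18:30–20:00.
Yusuf ∩ Dana ∩ Zara ∩ Ines: 16:00–18:00, 18:30–19:00.
Total common minutes: 120 + 30 = 150.

150 minutes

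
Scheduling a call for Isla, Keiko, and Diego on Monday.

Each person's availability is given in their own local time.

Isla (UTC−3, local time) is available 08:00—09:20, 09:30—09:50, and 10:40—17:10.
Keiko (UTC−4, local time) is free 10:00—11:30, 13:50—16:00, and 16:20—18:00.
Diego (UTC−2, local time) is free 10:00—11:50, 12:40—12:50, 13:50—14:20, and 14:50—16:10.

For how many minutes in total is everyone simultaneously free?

30 minutes

Isla → UTC: 11:00–12:20, 12:30–12:50, 13:40–20:10.
Keiko → UTC: 14:00–15:30, 17:50–20:00, 20:20–22:00.
Diego → UTC: 12:00–13:50, 14:40–14:50, 15:50–16:20, 16:50–18:10.
Isla ∩ Keiko: 14:00–15:30, 17:50–20:00.
Isla ∩ Keiko ∩ Diego: 14:40–14:50, 17:50–18:10.
Total common minutes: 10 + 20 = 30.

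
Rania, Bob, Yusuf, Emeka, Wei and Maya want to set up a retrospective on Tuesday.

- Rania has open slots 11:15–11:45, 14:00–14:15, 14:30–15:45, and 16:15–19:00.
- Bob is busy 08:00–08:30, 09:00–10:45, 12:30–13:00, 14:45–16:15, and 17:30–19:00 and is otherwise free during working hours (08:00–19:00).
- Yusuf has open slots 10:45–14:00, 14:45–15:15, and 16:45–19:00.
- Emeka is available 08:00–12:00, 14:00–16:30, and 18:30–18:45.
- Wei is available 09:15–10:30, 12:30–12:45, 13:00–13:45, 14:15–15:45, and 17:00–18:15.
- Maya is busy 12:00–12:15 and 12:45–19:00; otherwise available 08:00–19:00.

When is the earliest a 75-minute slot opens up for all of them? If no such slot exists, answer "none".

Bob free within 08:00–19:00: 08:30–09:00, 10:45–12:30, 13:00–14:45, 16:15–17:30.
Maya free within 08:00–19:00: 08:00–12:00, 12:15–12:45.
Rania ∩ Bob: 11:15–11:45, 14:00–14:15, 14:30–14:45, 16:15–17:30.
Rania ∩ Bob ∩ Yusuf: 11:15–11:45, 16:45–17:30.
Rania ∩ Bob ∩ Yusuf ∩ Emeka: 11:15–11:45.
Rania ∩ Bob ∩ Yusuf ∩ Emeka ∩ Wei: (none).
Rania ∩ Bob ∩ Yusuf ∩ Emeka ∩ Wei ∩ Maya: (none).
Windows ≥ 75 min: (none).

none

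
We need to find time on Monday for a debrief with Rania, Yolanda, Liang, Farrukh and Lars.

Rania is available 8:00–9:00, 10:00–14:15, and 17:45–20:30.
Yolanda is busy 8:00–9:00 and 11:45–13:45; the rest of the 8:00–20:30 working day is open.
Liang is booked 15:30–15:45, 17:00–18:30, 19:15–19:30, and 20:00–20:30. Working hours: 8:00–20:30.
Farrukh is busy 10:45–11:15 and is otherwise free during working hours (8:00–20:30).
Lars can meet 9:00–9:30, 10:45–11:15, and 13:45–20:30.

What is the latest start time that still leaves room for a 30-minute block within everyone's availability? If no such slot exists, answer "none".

19:30

Yolanda free within 08:00–20:30: 09:00–11:45, 13:45–20:30.
Liang free within 08:00–20:30: 08:00–15:30, 15:45–17:00, 18:30–19:15, 19:30–20:00.
Farrukh free within 08:00–20:30: 08:00–10:45, 11:15–20:30.
Rania ∩ Yolanda: 10:00–11:45, 13:45–14:15, 17:45–20:30.
Rania ∩ Yolanda ∩ Liang: 10:00–11:45, 13:45–14:15, 18:30–19:15, 19:30–20:00.
Rania ∩ Yolanda ∩ Liang ∩ Farrukh: 10:00–10:45, 11:15–11:45, 13:45–14:15, 18:30–19:15, 19:30–20:00.
Rania ∩ Yolanda ∩ Liang ∩ Farrukh ∩ Lars: 13:45–14:15, 18:30–19:15, 19:30–20:00.
Windows ≥ 30 min: 13:45–14:15, 18:30–19:15, 19:30–20:00.
Latest start in the last window 19:30–20:00 is 20:00 − 30 min = 19:30.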